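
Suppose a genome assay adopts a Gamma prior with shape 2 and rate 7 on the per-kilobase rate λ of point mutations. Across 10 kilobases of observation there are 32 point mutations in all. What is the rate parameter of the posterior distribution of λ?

17

Total count 32 over total exposure 10 kilobases.
Gamma(α, β) with Poisson data over total exposure Σt gives posterior Gamma(α+Σx, β+Σt) = Gamma(34, 17).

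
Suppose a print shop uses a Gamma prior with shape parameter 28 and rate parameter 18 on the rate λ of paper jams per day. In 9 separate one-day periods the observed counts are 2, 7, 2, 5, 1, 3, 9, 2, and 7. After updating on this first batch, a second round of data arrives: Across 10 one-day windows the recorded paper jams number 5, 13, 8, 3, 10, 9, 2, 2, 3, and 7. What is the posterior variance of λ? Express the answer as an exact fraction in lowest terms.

Total count: 2 + 7 + 2 + 5 + 1 + 3 + 9 + 2 + 7 = 38.
Total exposure: 9 days.
After the first batch: Gamma(28 + 38, 18 + 9) = Gamma(66, 27).
Total count: 5 + 13 + 8 + 3 + 10 + 9 + 2 + 2 + 3 + 7 = 62.
Total exposure: 10 days.
After the second batch: Gamma(66 + 62, 27 + 10) = Gamma(128, 37).
Posterior variance = α'/β'² = 128/1369.

128/1369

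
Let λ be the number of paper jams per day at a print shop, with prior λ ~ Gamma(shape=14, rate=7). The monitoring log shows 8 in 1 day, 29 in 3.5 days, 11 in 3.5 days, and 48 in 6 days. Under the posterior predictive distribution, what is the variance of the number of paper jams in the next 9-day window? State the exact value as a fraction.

Total count: 8 + 29 + 11 + 48 = 96.
Total exposure: 1 + 3.5 + 3.5 + 6 = 14 days.
Conjugate update: add total count to the shape and total exposure to the rate, giving Gamma(110, 21).
The posterior predictive for a window of length T is Negative Binomial with variance T·α'·(β'+T)/β'² = 9·110·30/441 = 3300/49.

3300/49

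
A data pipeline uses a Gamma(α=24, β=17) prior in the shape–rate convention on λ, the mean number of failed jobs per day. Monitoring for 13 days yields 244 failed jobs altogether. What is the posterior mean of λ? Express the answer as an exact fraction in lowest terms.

134/15

Total count 244 over total exposure 13 days.
By Gamma–Poisson conjugacy, the posterior is Gamma(α + Σx, β + Σt) = Gamma(24 + 244, 17 + 13) = Gamma(268, 30).
Posterior mean = α'/β' = 268/30 = 134/15.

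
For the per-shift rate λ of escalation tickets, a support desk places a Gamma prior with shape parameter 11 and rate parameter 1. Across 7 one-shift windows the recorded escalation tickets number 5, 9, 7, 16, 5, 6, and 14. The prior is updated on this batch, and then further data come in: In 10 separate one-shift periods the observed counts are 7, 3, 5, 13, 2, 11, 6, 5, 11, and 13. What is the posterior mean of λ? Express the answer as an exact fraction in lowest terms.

Total count: 5 + 9 + 7 + 16 + 5 + 6 + 14 = 62.
Total exposure: 7 shifts.
After the first batch: Gamma(11 + 62, 1 + 7) = Gamma(73, 8).
Total count: 7 + 3 + 5 + 13 + 2 + 11 + 6 + 5 + 11 + 13 = 76.
Total exposure: 10 shifts.
After the second batch: Gamma(73 + 76, 8 + 10) = Gamma(149, 18).
Posterior mean = α'/β' = 149/18.

149/18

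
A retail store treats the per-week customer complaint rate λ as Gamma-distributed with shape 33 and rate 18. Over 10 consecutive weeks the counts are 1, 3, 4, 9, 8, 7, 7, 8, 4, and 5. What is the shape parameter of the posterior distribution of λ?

89

Total count: 1 + 3 + 4 + 9 + 8 + 7 + 7 + 8 + 4 + 5 = 56.
Total exposure: 10 weeks.
By Gamma–Poisson conjugacy, the posterior is Gamma(α + Σx, β + Σt) = Gamma(33 + 56, 18 + 10) = Gamma(89, 28).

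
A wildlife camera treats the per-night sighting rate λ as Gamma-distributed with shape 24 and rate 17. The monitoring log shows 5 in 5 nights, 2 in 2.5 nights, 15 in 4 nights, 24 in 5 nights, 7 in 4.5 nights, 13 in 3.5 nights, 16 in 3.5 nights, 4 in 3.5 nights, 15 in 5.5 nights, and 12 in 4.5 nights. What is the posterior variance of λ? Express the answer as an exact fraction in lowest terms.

Total count: 5 + 2 + 15 + 24 + 7 + 13 + 16 + 4 + 15 + 12 = 113.
Total exposure: 5 + 2.5 + 4 + 5 + 4.5 + 3.5 + 3.5 + 3.5 + 5.5 + 4.5 = 41.5 nights.
Posterior: α' = 24 + 113 = 137, β' = 17 + 41.5 = 117/2.
Posterior variance = α'/β'² = 137/(13689/4) = 548/13689.

548/13689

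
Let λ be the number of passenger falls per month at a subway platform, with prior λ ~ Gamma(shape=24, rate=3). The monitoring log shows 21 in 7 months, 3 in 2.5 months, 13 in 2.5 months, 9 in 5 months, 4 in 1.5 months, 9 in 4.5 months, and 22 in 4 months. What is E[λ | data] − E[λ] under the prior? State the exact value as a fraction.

Total count: 21 + 3 + 13 + 9 + 4 + 9 + 22 = 81.
Total exposure: 7 + 2.5 + 2.5 + 5 + 1.5 + 4.5 + 4 = 27 months.
Conjugate update: add total count to the shape and total exposure to the rate, giving Gamma(105, 30).
Posterior mean = 105/30 = 7/2; prior mean = 24/3 = 8. Difference = 7/2 − 8 = -9/2.

-9/2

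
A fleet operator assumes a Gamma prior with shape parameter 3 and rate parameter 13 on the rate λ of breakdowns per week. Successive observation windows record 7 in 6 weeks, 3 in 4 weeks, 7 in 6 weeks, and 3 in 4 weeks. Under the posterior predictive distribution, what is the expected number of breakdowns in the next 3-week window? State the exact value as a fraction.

23/11

Total count: 7 + 3 + 7 + 3 = 20.
Total exposure: 6 + 4 + 6 + 4 = 20 weeks.
Gamma(α, β) with Poisson data over total exposure Σt gives posterior Gamma(α+Σx, β+Σt) = Gamma(23, 33).
Predictive mean over a 3-week window = T·E[λ|data] = 3·23/33 = 23/11.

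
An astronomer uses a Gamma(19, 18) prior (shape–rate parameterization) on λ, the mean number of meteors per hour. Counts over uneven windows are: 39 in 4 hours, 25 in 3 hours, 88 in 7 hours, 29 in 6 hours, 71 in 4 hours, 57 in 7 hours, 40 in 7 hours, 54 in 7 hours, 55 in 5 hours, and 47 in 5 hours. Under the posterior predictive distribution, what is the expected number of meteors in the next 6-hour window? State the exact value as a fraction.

3144/73

Total count: 39 + 25 + 88 + 29 + 71 + 57 + 40 + 54 + 55 + 47 = 505.
Total exposure: 4 + 3 + 7 + 6 + 4 + 7 + 7 + 7 + 5 + 5 = 55 hours.
By Gamma–Poisson conjugacy, the posterior is Gamma(α + Σx, β + Σt) = Gamma(19 + 505, 18 + 55) = Gamma(524, 73).
Predictive mean over a 6-hour window = T·E[λ|data] = 6·524/73 = 3144/73.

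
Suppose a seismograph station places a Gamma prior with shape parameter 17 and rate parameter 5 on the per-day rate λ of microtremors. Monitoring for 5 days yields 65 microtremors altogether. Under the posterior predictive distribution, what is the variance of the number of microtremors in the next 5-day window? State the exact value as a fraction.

123/2

Total count 65 over total exposure 5 days.
Posterior: α' = 17 + 65 = 82, β' = 5 + 5 = 10.
The posterior predictive for a window of length T is Negative Binomial with variance T·α'·(β'+T)/β'² = 5·82·15/100 = 123/2.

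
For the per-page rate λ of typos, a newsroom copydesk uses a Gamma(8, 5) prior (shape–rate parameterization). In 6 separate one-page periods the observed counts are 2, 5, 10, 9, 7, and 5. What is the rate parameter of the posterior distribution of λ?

11

Total count: 2 + 5 + 10 + 9 + 7 + 5 = 38.
Total exposure: 6 pages.
Gamma(α, β) with Poisson data over total exposure Σt gives posterior Gamma(α+Σx, β+Σt) = Gamma(46, 11).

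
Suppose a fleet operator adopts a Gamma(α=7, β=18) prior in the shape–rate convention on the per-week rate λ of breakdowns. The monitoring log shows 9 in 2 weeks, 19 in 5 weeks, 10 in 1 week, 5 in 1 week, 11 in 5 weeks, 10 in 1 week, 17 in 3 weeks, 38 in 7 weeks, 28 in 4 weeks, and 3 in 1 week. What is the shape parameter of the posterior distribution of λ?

Total count: 9 + 19 + 10 + 5 + 11 + 10 + 17 + 38 + 28 + 3 = 150.
Total exposure: 2 + 5 + 1 + 1 + 5 + 1 + 3 + 7 + 4 + 1 = 30 weeks.
Gamma(α, β) with Poisson data over total exposure Σt gives posterior Gamma(α+Σx, β+Σt) = Gamma(157, 48).

157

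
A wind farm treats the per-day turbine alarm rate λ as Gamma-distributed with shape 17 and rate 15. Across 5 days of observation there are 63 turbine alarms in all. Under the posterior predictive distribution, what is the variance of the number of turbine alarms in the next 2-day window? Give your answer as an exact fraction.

Total count 63 over total exposure 5 days.
Posterior: α' = 17 + 63 = 80, β' = 15 + 5 = 20.
The posterior predictive for a window of length T is Negative Binomial with variance T·α'·(β'+T)/β'² = 2·80·22/400 = 44/5.

44/5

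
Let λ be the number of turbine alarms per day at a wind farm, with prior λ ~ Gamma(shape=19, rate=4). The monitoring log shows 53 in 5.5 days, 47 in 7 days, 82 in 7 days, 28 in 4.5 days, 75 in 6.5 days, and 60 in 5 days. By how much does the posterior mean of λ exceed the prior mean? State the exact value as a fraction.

1411/316

Total count: 53 + 47 + 82 + 28 + 75 + 60 = 345.
Total exposure: 5.5 + 7 + 7 + 4.5 + 6.5 + 5 = 35.5 days.
By Gamma–Poisson conjugacy, the posterior is Gamma(α + Σx, β + Σt) = Gamma(19 + 345, 4 + 35.5) = Gamma(364, 79/2).
Posterior mean = 364/(79/2) = 728/79; prior mean = 19/4 = 19/4. Difference = 728/79 − 19/4 = 1411/316.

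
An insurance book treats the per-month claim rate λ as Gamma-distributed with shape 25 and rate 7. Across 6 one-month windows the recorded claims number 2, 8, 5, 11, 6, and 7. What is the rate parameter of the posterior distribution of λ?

13

Total count: 2 + 8 + 5 + 11 + 6 + 7 = 39.
Total exposure: 6 months.
Conjugate update: add total count to the shape and total exposure to the rate, giving Gamma(64, 13).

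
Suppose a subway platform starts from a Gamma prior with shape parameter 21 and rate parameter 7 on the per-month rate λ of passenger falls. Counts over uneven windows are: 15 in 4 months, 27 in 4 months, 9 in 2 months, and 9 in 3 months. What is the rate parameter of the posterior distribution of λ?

20

Total count: 15 + 27 + 9 + 9 = 60.
Total exposure: 4 + 4 + 2 + 3 = 13 months.
Posterior: α' = 21 + 60 = 81, β' = 7 + 13 = 20.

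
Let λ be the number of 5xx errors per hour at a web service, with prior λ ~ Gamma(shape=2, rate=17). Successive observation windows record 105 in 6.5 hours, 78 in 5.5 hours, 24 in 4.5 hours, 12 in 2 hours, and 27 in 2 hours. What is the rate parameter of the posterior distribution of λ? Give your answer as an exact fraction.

75/2

Total count: 105 + 78 + 24 + 12 + 27 = 246.
Total exposure: 6.5 + 5.5 + 4.5 + 2 + 2 = 20.5 hours.
Posterior: α' = 2 + 246 = 248, β' = 17 + 20.5 = 75/2.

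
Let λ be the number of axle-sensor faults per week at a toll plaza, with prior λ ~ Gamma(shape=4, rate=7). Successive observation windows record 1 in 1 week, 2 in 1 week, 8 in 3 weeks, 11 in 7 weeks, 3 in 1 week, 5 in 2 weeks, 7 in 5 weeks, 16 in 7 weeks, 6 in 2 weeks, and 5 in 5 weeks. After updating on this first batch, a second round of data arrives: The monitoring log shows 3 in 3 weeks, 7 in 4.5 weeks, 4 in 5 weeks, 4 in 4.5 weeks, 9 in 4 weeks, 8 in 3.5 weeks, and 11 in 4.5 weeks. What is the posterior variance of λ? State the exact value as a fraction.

57/2450

Total count: 1 + 2 + 8 + 11 + 3 + 5 + 7 + 16 + 6 + 5 = 64.
Total exposure: 1 + 1 + 3 + 7 + 1 + 2 + 5 + 7 + 2 + 5 = 34 weeks.
After the first batch: Gamma(4 + 64, 7 + 34) = Gamma(68, 41).
Total count: 3 + 7 + 4 + 4 + 9 + 8 + 11 = 46.
Total exposure: 3 + 4.5 + 5 + 4.5 + 4 + 3.5 + 4.5 = 29 weeks.
After the second batch: Gamma(68 + 46, 41 + 29) = Gamma(114, 70).
Posterior variance = α'/β'² = 114/4900 = 57/2450.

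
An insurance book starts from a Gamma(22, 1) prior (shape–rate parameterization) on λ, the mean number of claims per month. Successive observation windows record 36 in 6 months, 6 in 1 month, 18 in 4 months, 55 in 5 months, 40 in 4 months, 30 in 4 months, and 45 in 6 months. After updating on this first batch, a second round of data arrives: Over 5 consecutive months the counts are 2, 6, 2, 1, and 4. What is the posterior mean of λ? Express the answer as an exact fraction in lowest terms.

Total count: 36 + 6 + 18 + 55 + 40 + 30 + 45 = 230.
Total exposure: 6 + 1 + 4 + 5 + 4 + 4 + 6 = 30 months.
After the first batch: Gamma(22 + 230, 1 + 30) = Gamma(252, 31).
Total count: 2 + 6 + 2 + 1 + 4 = 15.
Total exposure: 5 months.
After the second batch: Gamma(252 + 15, 31 + 5) = Gamma(267, 36).
Posterior mean = α'/β' = 267/36 = 89/12.

89/12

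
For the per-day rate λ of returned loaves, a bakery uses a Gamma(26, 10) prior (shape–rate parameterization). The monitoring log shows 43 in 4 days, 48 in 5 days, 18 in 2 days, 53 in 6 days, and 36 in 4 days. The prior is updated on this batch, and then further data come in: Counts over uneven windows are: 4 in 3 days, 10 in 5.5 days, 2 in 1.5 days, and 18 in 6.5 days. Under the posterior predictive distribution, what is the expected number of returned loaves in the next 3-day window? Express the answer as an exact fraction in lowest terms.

1548/95

Total count: 43 + 48 + 18 + 53 + 36 = 198.
Total exposure: 4 + 5 + 2 + 6 + 4 = 21 days.
After the first batch: Gamma(26 + 198, 10 + 21) = Gamma(224, 31).
Total count: 4 + 10 + 2 + 18 = 34.
Total exposure: 3 + 5.5 + 1.5 + 6.5 = 16.5 days.
After the second batch: Gamma(224 + 34, 31 + 16.5) = Gamma(258, 95/2).
Predictive mean over a 3-day window = T·E[λ|data] = 3·258/(95/2) = 1548/95.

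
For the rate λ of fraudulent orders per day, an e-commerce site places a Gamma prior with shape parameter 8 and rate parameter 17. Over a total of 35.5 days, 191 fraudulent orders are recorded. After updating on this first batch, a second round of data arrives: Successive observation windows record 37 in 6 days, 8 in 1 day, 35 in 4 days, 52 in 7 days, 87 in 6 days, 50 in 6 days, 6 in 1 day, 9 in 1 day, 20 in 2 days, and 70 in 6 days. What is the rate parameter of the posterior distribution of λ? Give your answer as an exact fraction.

Total count 191 over total exposure 35.5 days.
After the first batch: Gamma(8 + 191, 17 + 35.5) = Gamma(199, 105/2).
Total count: 37 + 8 + 35 + 52 + 87 + 50 + 6 + 9 + 20 + 70 = 374.
Total exposure: 6 + 1 + 4 + 7 + 6 + 6 + 1 + 1 + 2 + 6 = 40 days.
After the second batch: Gamma(199 + 374, 105/2 + 40) = Gamma(573, 185/2).

185/2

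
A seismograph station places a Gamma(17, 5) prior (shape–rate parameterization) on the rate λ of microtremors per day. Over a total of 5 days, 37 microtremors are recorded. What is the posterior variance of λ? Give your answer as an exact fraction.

Total count 37 over total exposure 5 days.
Posterior: α' = 17 + 37 = 54, β' = 5 + 5 = 10.
Posterior variance = α'/β'² = 54/100 = 27/50.

27/50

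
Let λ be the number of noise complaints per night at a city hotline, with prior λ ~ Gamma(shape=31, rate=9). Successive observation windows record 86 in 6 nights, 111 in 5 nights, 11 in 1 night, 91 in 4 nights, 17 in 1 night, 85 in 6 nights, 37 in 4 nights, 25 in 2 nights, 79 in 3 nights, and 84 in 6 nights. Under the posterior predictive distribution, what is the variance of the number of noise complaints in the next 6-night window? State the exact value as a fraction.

Total count: 86 + 111 + 11 + 91 + 17 + 85 + 37 + 25 + 79 + 84 = 626.
Total exposure: 6 + 5 + 1 + 4 + 1 + 6 + 4 + 2 + 3 + 6 = 38 nights.
By Gamma–Poisson conjugacy, the posterior is Gamma(α + Σx, β + Σt) = Gamma(31 + 626, 9 + 38) = Gamma(657, 47).
The posterior predictive for a window of length T is Negative Binomial with variance T·α'·(β'+T)/β'² = 6·657·53/2209 = 208926/2209.

208926/2209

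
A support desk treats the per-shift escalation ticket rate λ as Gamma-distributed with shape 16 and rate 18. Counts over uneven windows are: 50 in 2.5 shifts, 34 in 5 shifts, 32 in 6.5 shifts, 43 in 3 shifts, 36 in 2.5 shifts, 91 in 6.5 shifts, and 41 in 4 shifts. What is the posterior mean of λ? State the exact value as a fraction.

Total count: 50 + 34 + 32 + 43 + 36 + 91 + 41 = 327.
Total exposure: 2.5 + 5 + 6.5 + 3 + 2.5 + 6.5 + 4 = 30 shifts.
The Gamma prior is conjugate for the Poisson rate, so λ | data ~ Gamma(16+327, 18+30) = Gamma(343, 48).
Posterior mean = α'/β' = 343/48.

343/48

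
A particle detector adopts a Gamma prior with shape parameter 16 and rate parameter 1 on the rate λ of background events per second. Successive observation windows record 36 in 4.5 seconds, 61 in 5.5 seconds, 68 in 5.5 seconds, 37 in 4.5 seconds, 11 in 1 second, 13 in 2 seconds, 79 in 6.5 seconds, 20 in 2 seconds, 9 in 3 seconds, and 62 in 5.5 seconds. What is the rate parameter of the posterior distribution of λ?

Total count: 36 + 61 + 68 + 37 + 11 + 13 + 79 + 20 + 9 + 62 = 396.
Total exposure: 4.5 + 5.5 + 5.5 + 4.5 + 1 + 2 + 6.5 + 2 + 3 + 5.5 = 40 seconds.
Conjugate update: add total count to the shape and total exposure to the rate, giving Gamma(412, 41).

41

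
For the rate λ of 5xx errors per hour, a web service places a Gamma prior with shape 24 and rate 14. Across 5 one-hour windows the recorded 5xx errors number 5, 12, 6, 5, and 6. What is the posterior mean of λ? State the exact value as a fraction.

Total count: 5 + 12 + 6 + 5 + 6 = 34.
Total exposure: 5 hours.
The Gamma prior is conjugate for the Poisson rate, so λ | data ~ Gamma(24+34, 14+5) = Gamma(58, 19).
Posterior mean = α'/β' = 58/19.

58/19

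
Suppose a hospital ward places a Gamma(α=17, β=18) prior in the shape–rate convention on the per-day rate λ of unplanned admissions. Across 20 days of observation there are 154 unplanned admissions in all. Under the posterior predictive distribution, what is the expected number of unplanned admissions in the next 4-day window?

Total count 154 over total exposure 20 days.
The Gamma prior is conjugate for the Poisson rate, so λ | data ~ Gamma(17+154, 18+20) = Gamma(171, 38).
Predictive mean over a 4-day window = T·E[λ|data] = 4·171/38 = 18.

18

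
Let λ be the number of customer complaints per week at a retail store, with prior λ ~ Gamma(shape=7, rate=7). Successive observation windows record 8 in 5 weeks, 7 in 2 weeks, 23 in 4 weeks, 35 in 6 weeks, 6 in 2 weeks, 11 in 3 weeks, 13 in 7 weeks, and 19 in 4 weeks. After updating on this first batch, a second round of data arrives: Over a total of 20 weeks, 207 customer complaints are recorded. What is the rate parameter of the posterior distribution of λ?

60

Total count: 8 + 7 + 23 + 35 + 6 + 11 + 13 + 19 = 122.
Total exposure: 5 + 2 + 4 + 6 + 2 + 3 + 7 + 4 = 33 weeks.
After the first batch: Gamma(7 + 122, 7 + 33) = Gamma(129, 40).
Total count 207 over total exposure 20 weeks.
After the second batch: Gamma(129 + 207, 40 + 20) = Gamma(336, 60).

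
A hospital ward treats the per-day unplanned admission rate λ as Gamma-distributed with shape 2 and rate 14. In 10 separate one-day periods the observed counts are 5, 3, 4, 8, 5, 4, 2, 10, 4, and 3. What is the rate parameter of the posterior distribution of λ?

24

Total count: 5 + 3 + 4 + 8 + 5 + 4 + 2 + 10 + 4 + 3 = 48.
Total exposure: 10 days.
By Gamma–Poisson conjugacy, the posterior is Gamma(α + Σx, β + Σt) = Gamma(2 + 48, 14 + 10) = Gamma(50, 24).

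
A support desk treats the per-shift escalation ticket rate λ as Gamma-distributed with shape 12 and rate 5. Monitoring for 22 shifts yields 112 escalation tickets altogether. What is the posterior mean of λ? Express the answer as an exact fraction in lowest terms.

124/27

Total count 112 over total exposure 22 shifts.
The Gamma prior is conjugate for the Poisson rate, so λ | data ~ Gamma(12+112, 5+22) = Gamma(124, 27).
Posterior mean = α'/β' = 124/27.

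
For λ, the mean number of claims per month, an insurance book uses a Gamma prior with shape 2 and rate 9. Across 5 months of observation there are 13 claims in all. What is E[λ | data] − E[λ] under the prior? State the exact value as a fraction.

Total count 13 over total exposure 5 months.
Conjugate update: add total count to the shape and total exposure to the rate, giving Gamma(15, 14).
Posterior mean = 15/14 = 15/14; prior mean = 2/9 = 2/9. Difference = 15/14 − 2/9 = 107/126.

107/126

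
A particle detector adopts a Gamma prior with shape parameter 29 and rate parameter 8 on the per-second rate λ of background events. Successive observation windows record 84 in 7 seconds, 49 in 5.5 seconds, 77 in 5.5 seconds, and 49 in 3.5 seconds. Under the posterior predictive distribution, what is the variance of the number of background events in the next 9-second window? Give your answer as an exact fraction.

399168/3481

Total count: 84 + 49 + 77 + 49 = 259.
Total exposure: 7 + 5.5 + 5.5 + 3.5 = 21.5 seconds.
Gamma(α, β) with Poisson data over total exposure Σt gives posterior Gamma(α+Σx, β+Σt) = Gamma(288, 59/2).
The posterior predictive for a window of length T is Negative Binomial with variance T·α'·(β'+T)/β'² = 9·288·(77/2)/(3481/4) = 399168/3481.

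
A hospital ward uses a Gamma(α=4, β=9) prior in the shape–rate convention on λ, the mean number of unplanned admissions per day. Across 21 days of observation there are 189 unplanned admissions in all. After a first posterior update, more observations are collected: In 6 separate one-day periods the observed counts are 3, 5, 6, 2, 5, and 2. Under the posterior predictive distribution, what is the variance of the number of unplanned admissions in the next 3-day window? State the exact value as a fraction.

39/2

Total count 189 over total exposure 21 days.
After the first batch: Gamma(4 + 189, 9 + 21) = Gamma(193, 30).
Total count: 3 + 5 + 6 + 2 + 5 + 2 = 23.
Total exposure: 6 days.
After the second batch: Gamma(193 + 23, 30 + 6) = Gamma(216, 36).
The posterior predictive for a window of length T is Negative Binomial with variance T·α'·(β'+T)/β'² = 3·216·39/1296 = 39/2.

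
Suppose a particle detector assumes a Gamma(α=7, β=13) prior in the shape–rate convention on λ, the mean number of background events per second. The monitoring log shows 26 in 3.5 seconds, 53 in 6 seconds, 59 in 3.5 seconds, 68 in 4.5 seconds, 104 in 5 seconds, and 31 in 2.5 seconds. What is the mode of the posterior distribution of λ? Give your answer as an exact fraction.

Total count: 26 + 53 + 59 + 68 + 104 + 31 = 341.
Total exposure: 3.5 + 6 + 3.5 + 4.5 + 5 + 2.5 = 25 seconds.
The Gamma prior is conjugate for the Poisson rate, so λ | data ~ Gamma(7+341, 13+25) = Gamma(348, 38).
Posterior mode = (α'−1)/β' = 347/38.

347/38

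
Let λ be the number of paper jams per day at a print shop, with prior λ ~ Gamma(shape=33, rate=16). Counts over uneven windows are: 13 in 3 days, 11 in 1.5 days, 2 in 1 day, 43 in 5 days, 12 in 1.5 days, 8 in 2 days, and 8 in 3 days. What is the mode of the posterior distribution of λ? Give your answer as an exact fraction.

43/11

Total count: 13 + 11 + 2 + 43 + 12 + 8 + 8 = 97.
Total exposure: 3 + 1.5 + 1 + 5 + 1.5 + 2 + 3 = 17 days.
Gamma(α, β) with Poisson data over total exposure Σt gives posterior Gamma(α+Σx, β+Σt) = Gamma(130, 33).
Posterior mode = (α'−1)/β' = 129/33 = 43/11.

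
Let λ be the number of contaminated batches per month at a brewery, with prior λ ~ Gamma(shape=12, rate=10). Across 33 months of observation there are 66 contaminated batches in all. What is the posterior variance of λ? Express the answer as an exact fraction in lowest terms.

Total count 66 over total exposure 33 months.
Conjugate update: add total count to the shape and total exposure to the rate, giving Gamma(78, 43).
Posterior variance = α'/β'² = 78/1849.

78/1849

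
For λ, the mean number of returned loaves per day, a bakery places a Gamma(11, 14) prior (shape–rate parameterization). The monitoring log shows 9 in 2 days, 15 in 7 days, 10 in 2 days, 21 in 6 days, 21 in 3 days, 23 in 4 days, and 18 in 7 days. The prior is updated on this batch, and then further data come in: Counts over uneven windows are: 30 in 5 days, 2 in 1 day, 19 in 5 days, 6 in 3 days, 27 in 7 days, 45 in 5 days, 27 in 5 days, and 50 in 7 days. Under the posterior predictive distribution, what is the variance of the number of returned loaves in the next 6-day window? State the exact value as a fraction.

Total count: 9 + 15 + 10 + 21 + 21 + 23 + 18 = 117.
Total exposure: 2 + 7 + 2 + 6 + 3 + 4 + 7 = 31 days.
After the first batch: Gamma(11 + 117, 14 + 31) = Gamma(128, 45).
Total count: 30 + 2 + 19 + 6 + 27 + 45 + 27 + 50 = 206.
Total exposure: 5 + 1 + 5 + 3 + 7 + 5 + 5 + 7 = 38 days.
After the second batch: Gamma(128 + 206, 45 + 38) = Gamma(334, 83).
The posterior predictive for a window of length T is Negative Binomial with variance T·α'·(β'+T)/β'² = 6·334·89/6889 = 178356/6889.

178356/6889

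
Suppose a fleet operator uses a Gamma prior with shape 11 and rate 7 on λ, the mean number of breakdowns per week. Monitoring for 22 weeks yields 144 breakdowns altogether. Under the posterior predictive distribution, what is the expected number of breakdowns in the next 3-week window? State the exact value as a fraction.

465/29

Total count 144 over total exposure 22 weeks.
By Gamma–Poisson conjugacy, the posterior is Gamma(α + Σx, β + Σt) = Gamma(11 + 144, 7 + 22) = Gamma(155, 29).
Predictive mean over a 3-week window = T·E[λ|data] = 3·155/29 = 465/29.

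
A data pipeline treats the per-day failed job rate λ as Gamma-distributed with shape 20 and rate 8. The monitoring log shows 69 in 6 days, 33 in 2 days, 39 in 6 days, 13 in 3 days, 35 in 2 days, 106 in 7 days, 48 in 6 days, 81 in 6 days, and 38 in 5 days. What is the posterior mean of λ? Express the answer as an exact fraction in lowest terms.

Total count: 69 + 33 + 39 + 13 + 35 + 106 + 48 + 81 + 38 = 462.
Total exposure: 6 + 2 + 6 + 3 + 2 + 7 + 6 + 6 + 5 = 43 days.
The Gamma prior is conjugate for the Poisson rate, so λ | data ~ Gamma(20+462, 8+43) = Gamma(482, 51).
Posterior mean = α'/β' = 482/51.

482/51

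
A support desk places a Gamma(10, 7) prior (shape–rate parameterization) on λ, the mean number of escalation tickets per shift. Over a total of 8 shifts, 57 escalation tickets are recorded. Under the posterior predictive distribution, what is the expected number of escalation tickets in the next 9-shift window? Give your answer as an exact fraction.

Total count 57 over total exposure 8 shifts.
Posterior: α' = 10 + 57 = 67, β' = 7 + 8 = 15.
Predictive mean over a 9-shift window = T·E[λ|data] = 9·67/15 = 201/5.

201/5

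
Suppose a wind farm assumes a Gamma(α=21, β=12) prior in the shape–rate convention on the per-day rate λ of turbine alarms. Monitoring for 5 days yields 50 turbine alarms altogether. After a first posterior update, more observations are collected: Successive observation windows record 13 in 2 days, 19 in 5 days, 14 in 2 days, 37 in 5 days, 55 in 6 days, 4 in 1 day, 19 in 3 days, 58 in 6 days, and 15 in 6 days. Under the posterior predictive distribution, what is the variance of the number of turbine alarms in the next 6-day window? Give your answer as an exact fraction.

107970/2809

Total count 50 over total exposure 5 days.
After the first batch: Gamma(21 + 50, 12 + 5) = Gamma(71, 17).
Total count: 13 + 19 + 14 + 37 + 55 + 4 + 19 + 58 + 15 = 234.
Total exposure: 2 + 5 + 2 + 5 + 6 + 1 + 3 + 6 + 6 = 36 days.
After the second batch: Gamma(71 + 234, 17 + 36) = Gamma(305, 53).
The posterior predictive for a window of length T is Negative Binomial with variance T·α'·(β'+T)/β'² = 6·305·59/2809 = 107970/2809.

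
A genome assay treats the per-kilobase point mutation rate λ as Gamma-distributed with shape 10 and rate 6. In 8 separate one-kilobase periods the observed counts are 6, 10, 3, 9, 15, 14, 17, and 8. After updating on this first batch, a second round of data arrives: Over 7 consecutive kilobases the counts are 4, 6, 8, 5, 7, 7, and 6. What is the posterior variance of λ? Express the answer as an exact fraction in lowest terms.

Total count: 6 + 10 + 3 + 9 + 15 + 14 + 17 + 8 = 82.
Total exposure: 8 kilobases.
After the first batch: Gamma(10 + 82, 6 + 8) = Gamma(92, 14).
Total count: 4 + 6 + 8 + 5 + 7 + 7 + 6 = 43.
Total exposure: 7 kilobases.
After the second batch: Gamma(92 + 43, 14 + 7) = Gamma(135, 21).
Posterior variance = α'/β'² = 135/441 = 15/49.

15/49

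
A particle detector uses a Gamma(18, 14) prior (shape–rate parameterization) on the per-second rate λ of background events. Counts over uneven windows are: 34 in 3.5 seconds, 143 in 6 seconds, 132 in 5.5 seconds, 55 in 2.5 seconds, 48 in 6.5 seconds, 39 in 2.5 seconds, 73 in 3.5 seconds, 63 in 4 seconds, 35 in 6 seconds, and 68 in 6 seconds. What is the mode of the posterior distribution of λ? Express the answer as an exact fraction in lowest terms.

707/60

Total count: 34 + 143 + 132 + 55 + 48 + 39 + 73 + 63 + 35 + 68 = 690.
Total exposure: 3.5 + 6 + 5.5 + 2.5 + 6.5 + 2.5 + 3.5 + 4 + 6 + 6 = 46 seconds.
The Gamma prior is conjugate for the Poisson rate, so λ | data ~ Gamma(18+690, 14+46) = Gamma(708, 60).
Posterior mode = (α'−1)/β' = 707/60.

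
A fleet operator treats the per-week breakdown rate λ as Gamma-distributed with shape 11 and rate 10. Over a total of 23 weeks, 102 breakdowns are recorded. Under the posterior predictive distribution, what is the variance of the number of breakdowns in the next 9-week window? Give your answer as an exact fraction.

Total count 102 over total exposure 23 weeks.
Gamma(α, β) with Poisson data over total exposure Σt gives posterior Gamma(α+Σx, β+Σt) = Gamma(113, 33).
The posterior predictive for a window of length T is Negative Binomial with variance T·α'·(β'+T)/β'² = 9·113·42/1089 = 4746/121.

4746/121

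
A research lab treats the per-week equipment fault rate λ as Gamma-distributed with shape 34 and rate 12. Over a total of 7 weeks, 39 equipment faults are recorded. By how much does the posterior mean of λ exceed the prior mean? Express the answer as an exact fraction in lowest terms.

Total count 39 over total exposure 7 weeks.
Gamma(α, β) with Poisson data over total exposure Σt gives posterior Gamma(α+Σx, β+Σt) = Gamma(73, 19).
Posterior mean = 73/19 = 73/19; prior mean = 34/12 = 17/6. Difference = 73/19 − 17/6 = 115/114.

115/114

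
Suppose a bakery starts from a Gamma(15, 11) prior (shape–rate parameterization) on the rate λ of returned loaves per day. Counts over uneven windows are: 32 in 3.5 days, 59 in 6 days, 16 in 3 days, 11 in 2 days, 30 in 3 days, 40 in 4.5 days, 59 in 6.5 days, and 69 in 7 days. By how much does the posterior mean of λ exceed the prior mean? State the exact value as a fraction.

Total count: 32 + 59 + 16 + 11 + 30 + 40 + 59 + 69 = 316.
Total exposure: 3.5 + 6 + 3 + 2 + 3 + 4.5 + 6.5 + 7 = 35.5 days.
By Gamma–Poisson conjugacy, the posterior is Gamma(α + Σx, β + Σt) = Gamma(15 + 316, 11 + 35.5) = Gamma(331, 93/2).
Posterior mean = 331/(93/2) = 662/93; prior mean = 15/11 = 15/11. Difference = 662/93 − 15/11 = 5887/1023.

5887/1023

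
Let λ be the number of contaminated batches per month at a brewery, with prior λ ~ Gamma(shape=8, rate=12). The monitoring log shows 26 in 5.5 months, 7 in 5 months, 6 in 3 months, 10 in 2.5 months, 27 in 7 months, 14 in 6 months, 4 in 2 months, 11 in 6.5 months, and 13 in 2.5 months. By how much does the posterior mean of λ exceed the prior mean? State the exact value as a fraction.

Total count: 26 + 7 + 6 + 10 + 27 + 14 + 4 + 11 + 13 = 118.
Total exposure: 5.5 + 5 + 3 + 2.5 + 7 + 6 + 2 + 6.5 + 2.5 = 40 months.
By Gamma–Poisson conjugacy, the posterior is Gamma(α + Σx, β + Σt) = Gamma(8 + 118, 12 + 40) = Gamma(126, 52).
Posterior mean = 126/52 = 63/26; prior mean = 8/12 = 2/3. Difference = 63/26 − 2/3 = 137/78.

137/78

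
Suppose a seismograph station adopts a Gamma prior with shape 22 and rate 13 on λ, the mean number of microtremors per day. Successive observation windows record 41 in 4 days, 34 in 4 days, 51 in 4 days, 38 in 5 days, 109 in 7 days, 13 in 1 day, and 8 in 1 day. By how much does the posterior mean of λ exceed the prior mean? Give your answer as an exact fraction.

Total count: 41 + 34 + 51 + 38 + 109 + 13 + 8 = 294.
Total exposure: 4 + 4 + 4 + 5 + 7 + 1 + 1 = 26 days.
The Gamma prior is conjugate for the Poisson rate, so λ | data ~ Gamma(22+294, 13+26) = Gamma(316, 39).
Posterior mean = 316/39 = 316/39; prior mean = 22/13 = 22/13. Difference = 316/39 − 22/13 = 250/39.

250/39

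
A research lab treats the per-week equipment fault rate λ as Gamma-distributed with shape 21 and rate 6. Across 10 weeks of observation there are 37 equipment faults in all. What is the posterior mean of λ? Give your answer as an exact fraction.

29/8

Total count 37 over total exposure 10 weeks.
The Gamma prior is conjugate for the Poisson rate, so λ | data ~ Gamma(21+37, 6+10) = Gamma(58, 16).
Posterior mean = α'/β' = 58/16 = 29/8.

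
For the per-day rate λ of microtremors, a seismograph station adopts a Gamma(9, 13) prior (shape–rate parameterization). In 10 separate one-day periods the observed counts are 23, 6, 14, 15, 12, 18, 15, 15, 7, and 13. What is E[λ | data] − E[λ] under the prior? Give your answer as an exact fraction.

Total count: 23 + 6 + 14 + 15 + 12 + 18 + 15 + 15 + 7 + 13 = 138.
Total exposure: 10 days.
Gamma(α, β) with Poisson data over total exposure Σt gives posterior Gamma(α+Σx, β+Σt) = Gamma(147, 23).
Posterior mean = 147/23 = 147/23; prior mean = 9/13 = 9/13. Difference = 147/23 − 9/13 = 1704/299.

1704/299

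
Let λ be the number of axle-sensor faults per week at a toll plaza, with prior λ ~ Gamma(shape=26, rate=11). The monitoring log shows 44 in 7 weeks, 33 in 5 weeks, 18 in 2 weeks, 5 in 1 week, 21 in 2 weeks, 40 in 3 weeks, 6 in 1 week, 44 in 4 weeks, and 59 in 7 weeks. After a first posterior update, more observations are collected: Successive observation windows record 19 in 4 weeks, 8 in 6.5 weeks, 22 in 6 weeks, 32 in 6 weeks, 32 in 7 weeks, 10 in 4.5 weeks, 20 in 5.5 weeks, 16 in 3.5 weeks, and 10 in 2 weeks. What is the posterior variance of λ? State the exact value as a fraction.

Total count: 44 + 33 + 18 + 5 + 21 + 40 + 6 + 44 + 59 = 270.
Total exposure: 7 + 5 + 2 + 1 + 2 + 3 + 1 + 4 + 7 = 32 weeks.
After the first batch: Gamma(26 + 270, 11 + 32) = Gamma(296, 43).
Total count: 19 + 8 + 22 + 32 + 32 + 10 + 20 + 16 + 10 = 169.
Total exposure: 4 + 6.5 + 6 + 6 + 7 + 4.5 + 5.5 + 3.5 + 2 = 45 weeks.
After the second batch: Gamma(296 + 169, 43 + 45) = Gamma(465, 88).
Posterior variance = α'/β'² = 465/7744.

465/7744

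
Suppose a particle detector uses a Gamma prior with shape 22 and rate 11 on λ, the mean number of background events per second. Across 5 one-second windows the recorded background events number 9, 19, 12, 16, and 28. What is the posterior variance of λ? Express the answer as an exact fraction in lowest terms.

Total count: 9 + 19 + 12 + 16 + 28 = 84.
Total exposure: 5 seconds.
Conjugate update: add total count to the shape and total exposure to the rate, giving Gamma(106, 16).
Posterior variance = α'/β'² = 106/256 = 53/128.

53/128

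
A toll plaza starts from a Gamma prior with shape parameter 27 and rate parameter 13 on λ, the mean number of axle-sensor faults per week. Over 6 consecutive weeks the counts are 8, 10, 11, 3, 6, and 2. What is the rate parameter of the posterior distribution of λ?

Total count: 8 + 10 + 11 + 3 + 6 + 2 = 40.
Total exposure: 6 weeks.
Conjugate update: add total count to the shape and total exposure to the rate, giving Gamma(67, 19).

19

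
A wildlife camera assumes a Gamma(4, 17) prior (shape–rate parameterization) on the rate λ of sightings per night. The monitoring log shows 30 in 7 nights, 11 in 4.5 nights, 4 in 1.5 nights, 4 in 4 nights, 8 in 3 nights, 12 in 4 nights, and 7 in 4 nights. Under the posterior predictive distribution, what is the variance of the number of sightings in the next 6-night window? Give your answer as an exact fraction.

Total count: 30 + 11 + 4 + 4 + 8 + 12 + 7 = 76.
Total exposure: 7 + 4.5 + 1.5 + 4 + 3 + 4 + 4 = 28 nights.
Gamma(α, β) with Poisson data over total exposure Σt gives posterior Gamma(α+Σx, β+Σt) = Gamma(80, 45).
The posterior predictive for a window of length T is Negative Binomial with variance T·α'·(β'+T)/β'² = 6·80·51/2025 = 544/45.

544/45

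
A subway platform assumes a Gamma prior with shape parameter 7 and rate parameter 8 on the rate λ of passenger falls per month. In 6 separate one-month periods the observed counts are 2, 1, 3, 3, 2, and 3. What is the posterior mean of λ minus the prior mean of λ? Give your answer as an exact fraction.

Total count: 2 + 1 + 3 + 3 + 2 + 3 = 14.
Total exposure: 6 months.
The Gamma prior is conjugate for the Poisson rate, so λ | data ~ Gamma(7+14, 8+6) = Gamma(21, 14).
Posterior mean = 21/14 = 3/2; prior mean = 7/8 = 7/8. Difference = 3/2 − 7/8 = 5/8.

5/8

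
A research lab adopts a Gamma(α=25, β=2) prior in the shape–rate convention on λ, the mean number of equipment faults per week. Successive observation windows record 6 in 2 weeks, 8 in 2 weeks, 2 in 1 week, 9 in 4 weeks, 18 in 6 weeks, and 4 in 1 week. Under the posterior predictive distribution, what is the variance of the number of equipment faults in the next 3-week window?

14

Total count: 6 + 8 + 2 + 9 + 18 + 4 = 47.
Total exposure: 2 + 2 + 1 + 4 + 6 + 1 = 16 weeks.
By Gamma–Poisson conjugacy, the posterior is Gamma(α + Σx, β + Σt) = Gamma(25 + 47, 2 + 16) = Gamma(72, 18).
The posterior predictive for a window of length T is Negative Binomial with variance T·α'·(β'+T)/β'² = 3·72·21/324 = 14.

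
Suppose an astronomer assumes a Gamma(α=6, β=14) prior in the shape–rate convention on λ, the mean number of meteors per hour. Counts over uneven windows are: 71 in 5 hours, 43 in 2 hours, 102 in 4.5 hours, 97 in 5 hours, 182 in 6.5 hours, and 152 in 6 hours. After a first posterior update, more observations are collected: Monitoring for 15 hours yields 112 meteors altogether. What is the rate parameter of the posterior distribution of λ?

58

Total count: 71 + 43 + 102 + 97 + 182 + 152 = 647.
Total exposure: 5 + 2 + 4.5 + 5 + 6.5 + 6 = 29 hours.
After the first batch: Gamma(6 + 647, 14 + 29) = Gamma(653, 43).
Total count 112 over total exposure 15 hours.
After the second batch: Gamma(653 + 112, 43 + 15) = Gamma(765, 58).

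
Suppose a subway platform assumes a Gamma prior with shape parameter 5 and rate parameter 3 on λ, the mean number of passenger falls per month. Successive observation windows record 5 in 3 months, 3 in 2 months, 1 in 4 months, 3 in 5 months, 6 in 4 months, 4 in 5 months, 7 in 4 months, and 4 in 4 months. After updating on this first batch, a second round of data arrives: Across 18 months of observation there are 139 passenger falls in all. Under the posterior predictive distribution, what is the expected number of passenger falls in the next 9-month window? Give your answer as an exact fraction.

1593/52

Total count: 5 + 3 + 1 + 3 + 6 + 4 + 7 + 4 = 33.
Total exposure: 3 + 2 + 4 + 5 + 4 + 5 + 4 + 4 = 31 months.
After the first batch: Gamma(5 + 33, 3 + 31) = Gamma(38, 34).
Total count 139 over total exposure 18 months.
After the second batch: Gamma(38 + 139, 34 + 18) = Gamma(177, 52).
Predictive mean over a 9-month window = T·E[λ|data] = 9·177/52 = 1593/52.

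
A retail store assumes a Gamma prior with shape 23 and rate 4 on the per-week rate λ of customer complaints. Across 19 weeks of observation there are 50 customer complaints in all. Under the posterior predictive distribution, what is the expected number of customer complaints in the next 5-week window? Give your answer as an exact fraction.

365/23

Total count 50 over total exposure 19 weeks.
Posterior: α' = 23 + 50 = 73, β' = 4 + 19 = 23.
Predictive mean over a 5-week window = T·E[λ|data] = 5·73/23 = 365/23.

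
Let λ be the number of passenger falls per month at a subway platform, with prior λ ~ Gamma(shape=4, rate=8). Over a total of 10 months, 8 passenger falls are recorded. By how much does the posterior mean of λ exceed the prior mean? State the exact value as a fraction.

Total count 8 over total exposure 10 months.
Gamma(α, β) with Poisson data over total exposure Σt gives posterior Gamma(α+Σx, β+Σt) = Gamma(12, 18).
Posterior mean = 12/18 = 2/3; prior mean = 4/8 = 1/2. Difference = 2/3 − 1/2 = 1/6.

1/6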